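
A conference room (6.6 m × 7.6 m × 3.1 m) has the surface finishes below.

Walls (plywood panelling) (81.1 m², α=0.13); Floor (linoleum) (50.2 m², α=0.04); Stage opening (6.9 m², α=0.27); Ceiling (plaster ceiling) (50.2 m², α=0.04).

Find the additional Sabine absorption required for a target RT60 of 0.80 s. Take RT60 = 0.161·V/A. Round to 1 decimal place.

A₁ = Σ Sᵢαᵢ = 81.1*0.13 + 50.2*0.04 + 6.9*0.27 + 50.2*0.04 = 16.422 sabins.
For T = 0.80 s, need A₂ = 0.161·V/T = 0.161·155.496/0.80 = 31.294 sabins.
Shortfall: 31.294 − 16.422 = 14.9 sabins.

14.9 sabins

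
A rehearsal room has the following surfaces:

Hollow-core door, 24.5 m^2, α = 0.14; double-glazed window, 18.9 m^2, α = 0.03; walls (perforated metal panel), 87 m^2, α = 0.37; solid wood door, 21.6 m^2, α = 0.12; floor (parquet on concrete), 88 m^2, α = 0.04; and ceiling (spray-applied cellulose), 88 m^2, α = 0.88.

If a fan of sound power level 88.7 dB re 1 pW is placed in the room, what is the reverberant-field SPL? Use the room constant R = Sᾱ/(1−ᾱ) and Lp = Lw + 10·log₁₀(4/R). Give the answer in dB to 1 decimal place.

72.0 dB

Σ(Sᵢαᵢ) = 24.5·0.14 + 18.9·0.03 + 87·0.37 + 21.6·0.12 + 88·0.04 + 88·0.88 = 119.739; total area S = 328.0 m^2.
ᾱ = 119.739/328.0 = 0.3651; R = Sᾱ/(1−ᾱ) = 119.739/(1−0.3651) = 188.595 m^2.
Lp = Lw + 10 log₁₀(4/R) = 88.7 -16.73 = 72.0 dB.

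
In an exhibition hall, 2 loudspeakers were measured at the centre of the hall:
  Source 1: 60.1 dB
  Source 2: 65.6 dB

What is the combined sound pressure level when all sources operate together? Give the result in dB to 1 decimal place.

66.7 dB

Sum in the linear (power) domain: Σ 10^(Lᵢ/10) = 10^(60.1/10) + 10^(65.6/10) = 4.654e+06.
Combined level = 10 log₁₀(4.654e+06) = 66.7 dB.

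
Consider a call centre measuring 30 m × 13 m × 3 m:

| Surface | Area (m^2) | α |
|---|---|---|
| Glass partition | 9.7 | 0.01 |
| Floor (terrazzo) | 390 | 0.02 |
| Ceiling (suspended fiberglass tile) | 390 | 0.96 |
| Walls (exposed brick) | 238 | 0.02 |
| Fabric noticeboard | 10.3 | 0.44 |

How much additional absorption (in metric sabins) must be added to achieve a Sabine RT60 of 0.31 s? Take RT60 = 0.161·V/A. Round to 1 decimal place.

216.1 sabins

Summing Sᵢαᵢ: 0.097 + 7.800 + 374.400 + 4.760 + 4.532 → A₁ = 391.589 sabins.
Target A₂ = 0.161·1170/0.31 = 607.645 sabins (V = 1170 m³).
Shortfall: 607.645 − 391.589 = 216.1 sabins.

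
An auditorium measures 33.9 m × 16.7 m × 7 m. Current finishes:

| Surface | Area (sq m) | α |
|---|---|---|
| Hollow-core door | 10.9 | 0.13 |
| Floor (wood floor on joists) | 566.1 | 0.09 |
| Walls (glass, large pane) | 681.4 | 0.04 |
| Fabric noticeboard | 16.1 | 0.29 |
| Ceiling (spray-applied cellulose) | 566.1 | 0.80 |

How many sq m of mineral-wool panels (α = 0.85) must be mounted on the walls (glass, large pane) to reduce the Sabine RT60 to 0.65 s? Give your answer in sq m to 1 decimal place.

548.7

Summing Sᵢαᵢ: 1.417 + 50.949 + 27.256 + 4.669 + 452.880 → A₁ = 537.171 sabins.
V = 3962.91 m³. Target absorption A₂ = 0.161 × 3962.91 / 0.65 = 981.582 sabins.
Absorption to add: 981.582 − 537.171 = 444.411 sabins.
Net gain per sq m: Δα = 0.85 − 0.04 = 0.81.
Area = ΔA/Δα = 444.411/0.81 = 548.7 sq m.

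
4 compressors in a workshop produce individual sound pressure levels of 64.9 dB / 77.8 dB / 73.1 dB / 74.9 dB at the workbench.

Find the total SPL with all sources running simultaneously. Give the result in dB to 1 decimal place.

80.6 dB

Σ 10^(Lᵢ/10) = 1.147e+08.
L_total = 10·log₁₀(1.147e+08) = 80.6 dB.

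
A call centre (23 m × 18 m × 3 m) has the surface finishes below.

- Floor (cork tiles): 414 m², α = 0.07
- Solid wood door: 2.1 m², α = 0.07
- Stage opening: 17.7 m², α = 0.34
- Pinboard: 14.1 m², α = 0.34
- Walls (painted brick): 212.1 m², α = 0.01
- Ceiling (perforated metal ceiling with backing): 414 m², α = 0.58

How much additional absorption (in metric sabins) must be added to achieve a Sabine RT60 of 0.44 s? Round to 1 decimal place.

A₁ = Σ Sᵢαᵢ = 414*0.07 + 2.1*0.07 + 17.7*0.34 + 14.1*0.34 + 212.1*0.01 + 414*0.58 = 282.180 sabins.
Target A₂ = 0.161·1242/0.44 = 454.459 sabins (V = 1242 m³).
ΔA = A₂ − A₁ = 454.459 − 282.180 = 172.3 sabins.

172.3 sabins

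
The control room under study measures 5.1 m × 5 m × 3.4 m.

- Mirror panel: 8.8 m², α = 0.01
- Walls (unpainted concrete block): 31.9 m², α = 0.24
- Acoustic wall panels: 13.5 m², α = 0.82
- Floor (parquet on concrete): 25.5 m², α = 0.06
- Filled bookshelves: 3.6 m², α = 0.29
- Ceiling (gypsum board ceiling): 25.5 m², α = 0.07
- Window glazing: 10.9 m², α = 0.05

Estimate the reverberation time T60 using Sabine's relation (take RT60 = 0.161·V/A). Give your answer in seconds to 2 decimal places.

Equivalent absorption area: A = 8.8*0.01 + 31.9*0.24 + 13.5*0.82 + 25.5*0.06 + 3.6*0.29 + 25.5*0.07 + 10.9*0.05 = 23.718 m².
Room volume: 86.7 m³.
Sabine: RT60 = 0.161 × 86.7 / 23.718 = 0.59 s.

0.59 s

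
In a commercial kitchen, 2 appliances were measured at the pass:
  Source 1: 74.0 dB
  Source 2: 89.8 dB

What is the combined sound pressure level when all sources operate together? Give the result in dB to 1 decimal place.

89.9 dB

Converting to relative power and adding: 10^(74.0/10) + 10^(89.8/10) = 9.801e+08.
Back to dB: 10·log₁₀ Σ = 89.9 dB.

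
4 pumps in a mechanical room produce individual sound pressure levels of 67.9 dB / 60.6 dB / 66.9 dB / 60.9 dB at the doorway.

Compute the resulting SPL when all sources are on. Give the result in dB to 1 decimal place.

Σ 10^(Lᵢ/10) = 1.344e+07.
Combined level = 10 log₁₀(1.344e+07) = 71.3 dB.

71.3 dB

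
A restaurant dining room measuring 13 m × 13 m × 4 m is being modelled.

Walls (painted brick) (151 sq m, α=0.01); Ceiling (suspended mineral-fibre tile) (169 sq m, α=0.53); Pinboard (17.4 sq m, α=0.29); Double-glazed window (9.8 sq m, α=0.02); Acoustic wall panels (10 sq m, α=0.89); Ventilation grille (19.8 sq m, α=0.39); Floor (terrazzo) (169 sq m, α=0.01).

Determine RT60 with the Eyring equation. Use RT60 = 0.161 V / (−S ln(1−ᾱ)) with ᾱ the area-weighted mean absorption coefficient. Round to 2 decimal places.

0.85 s

Total surface area S = 151 + 169 + 17.4 + 9.8 + 10 + 19.8 + 169 = 546.0 sq m.
Σ(Sᵢαᵢ) = 151×0.01 + 169×0.53 + 17.4×0.29 + 9.8×0.02 + 10×0.89 + 19.8×0.39 + 169×0.01 = 114.634.
Mean coefficient ᾱ = A/S = 0.2100.
Eyring denominator: −S ln(1−ᾱ) = 128.704.
V = 13 × 13 × 4 = 676 m³.
RT60 = 0.161 × 676 / 128.704 = 0.85 s.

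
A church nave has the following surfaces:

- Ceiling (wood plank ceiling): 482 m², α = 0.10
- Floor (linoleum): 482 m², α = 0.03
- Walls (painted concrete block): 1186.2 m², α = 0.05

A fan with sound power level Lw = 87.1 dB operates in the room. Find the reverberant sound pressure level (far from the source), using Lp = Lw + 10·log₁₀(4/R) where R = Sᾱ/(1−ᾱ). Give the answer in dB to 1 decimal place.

72.0 dB

Σ(Sᵢαᵢ) = 482×0.10 + 482×0.03 + 1186.2×0.05 = 121.970; total area S = 2150.2 m².
ᾱ = 0.0567, so room constant R = A/(1−ᾱ) = 129.301 m².
Lp = Lw + 10 log₁₀(4/R) = 87.1 -15.10 = 72.0 dB.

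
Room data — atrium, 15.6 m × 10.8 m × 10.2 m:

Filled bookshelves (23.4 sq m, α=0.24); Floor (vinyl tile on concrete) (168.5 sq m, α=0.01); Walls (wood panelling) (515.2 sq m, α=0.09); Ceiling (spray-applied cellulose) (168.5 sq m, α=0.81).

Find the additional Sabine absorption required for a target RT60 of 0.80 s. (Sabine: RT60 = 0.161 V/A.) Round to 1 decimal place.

155.7 sabins

A₁ = Σ Sᵢαᵢ = 23.4*0.24 + 168.5*0.01 + 515.2*0.09 + 168.5*0.81 = 190.154 sabins.
For T = 0.80 s, need A₂ = 0.161·V/T = 0.161·1718.496/0.80 = 345.847 sabins.
ΔA = A₂ − A₁ = 345.847 − 190.154 = 155.7 sabins.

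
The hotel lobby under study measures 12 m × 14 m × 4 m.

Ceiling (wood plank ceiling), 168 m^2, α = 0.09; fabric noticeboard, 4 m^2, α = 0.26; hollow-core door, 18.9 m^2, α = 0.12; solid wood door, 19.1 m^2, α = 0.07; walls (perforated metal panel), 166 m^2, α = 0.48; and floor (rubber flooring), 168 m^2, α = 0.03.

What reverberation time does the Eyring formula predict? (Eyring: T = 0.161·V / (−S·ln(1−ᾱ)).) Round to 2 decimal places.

0.93 s

S = Σ Sᵢ = 544.0 m^2.
Absorption A = 168×0.09 + 4×0.26 + 18.9×0.12 + 19.1×0.07 + 166×0.48 + 168×0.03 = 104.485 sabins.
ᾱ = 104.485 / 544.0 = 0.1921.
−S·ln(1−ᾱ) = −544.0 × ln(1 − 0.1921) = 116.044.
V = 12 × 14 × 4 = 672 m³.
RT60 = 0.161 × 672 / 116.044 = 0.93 s.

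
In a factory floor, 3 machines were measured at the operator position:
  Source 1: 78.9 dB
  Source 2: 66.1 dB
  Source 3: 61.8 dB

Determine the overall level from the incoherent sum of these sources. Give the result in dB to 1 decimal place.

Converting to relative power and adding: 10^(78.9/10) + 10^(66.1/10) + 10^(61.8/10) = 8.321e+07.
Combined level = 10 log₁₀(8.321e+07) = 79.2 dB.

79.2 dB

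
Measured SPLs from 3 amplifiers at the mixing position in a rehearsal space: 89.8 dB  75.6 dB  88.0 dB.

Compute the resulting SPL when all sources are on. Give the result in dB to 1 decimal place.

Converting to relative power and adding: 10^(89.8/10) + 10^(75.6/10) + 10^(88.0/10) = 1.622e+09.
Combined level = 10 log₁₀(1.622e+09) = 92.1 dB.

92.1 dB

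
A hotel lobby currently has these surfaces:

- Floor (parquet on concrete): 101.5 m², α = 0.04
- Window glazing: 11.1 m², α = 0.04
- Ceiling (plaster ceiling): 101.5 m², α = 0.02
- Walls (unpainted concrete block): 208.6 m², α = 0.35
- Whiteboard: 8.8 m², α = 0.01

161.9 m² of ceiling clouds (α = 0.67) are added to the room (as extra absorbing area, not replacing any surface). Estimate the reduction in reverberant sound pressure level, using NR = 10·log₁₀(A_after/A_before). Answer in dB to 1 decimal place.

Summing Sᵢαᵢ: 4.060 + 0.444 + 2.030 + 73.010 + 0.088 → A_before = 79.632 sabins.
Added absorption = 161.9 × 0.67 = 108.473 sabins.
A_after = 79.632 + 108.473 = 188.105 sabins.
NR = 10·log₁₀(188.105/79.632) = 3.7 dB.

3.7 dB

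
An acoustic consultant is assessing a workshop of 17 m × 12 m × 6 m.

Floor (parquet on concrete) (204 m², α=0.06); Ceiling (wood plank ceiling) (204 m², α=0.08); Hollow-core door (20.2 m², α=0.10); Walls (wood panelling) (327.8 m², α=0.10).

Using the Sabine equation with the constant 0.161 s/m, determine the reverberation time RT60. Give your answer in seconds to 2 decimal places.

A = Σ Sᵢαᵢ = 204*0.06 + 204*0.08 + 20.2*0.10 + 327.8*0.10 = 63.360 sabins.
Volume V = 17 × 12 × 6 = 1224 m³.
RT60 = 0.161 · V / A = 0.161 × 1224 / 63.360 = 3.11 s.

3.11 seconds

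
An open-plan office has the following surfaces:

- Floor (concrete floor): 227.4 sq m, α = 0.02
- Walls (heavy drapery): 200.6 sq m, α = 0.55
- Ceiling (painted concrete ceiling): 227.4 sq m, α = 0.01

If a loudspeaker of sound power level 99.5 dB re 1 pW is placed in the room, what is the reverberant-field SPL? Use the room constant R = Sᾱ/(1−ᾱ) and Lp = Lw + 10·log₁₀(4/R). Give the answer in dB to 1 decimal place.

84.0 dB

Σ(Sᵢαᵢ) = 227.4·0.02 + 200.6·0.55 + 227.4·0.01 = 117.152; total area S = 655.4 sq m.
ᾱ = 117.152/655.4 = 0.1787; R = Sᾱ/(1−ᾱ) = 117.152/(1−0.1787) = 142.642 sq m.
Lp = Lw + 10 log₁₀(4/R) = 99.5 -15.52 = 84.0 dB.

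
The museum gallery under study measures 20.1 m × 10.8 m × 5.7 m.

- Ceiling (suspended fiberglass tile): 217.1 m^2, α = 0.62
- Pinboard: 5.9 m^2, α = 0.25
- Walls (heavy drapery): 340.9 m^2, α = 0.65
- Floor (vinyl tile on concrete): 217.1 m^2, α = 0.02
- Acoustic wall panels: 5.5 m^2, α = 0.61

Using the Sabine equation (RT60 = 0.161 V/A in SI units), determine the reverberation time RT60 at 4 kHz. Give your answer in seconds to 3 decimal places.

Total absorption A = 217.1×0.62 + 5.9×0.25 + 340.9×0.65 + 217.1×0.02 + 5.5×0.61
  = 134.602 + 1.475 + 221.585 + 4.342 + 3.355 = 365.359 m^2 sabins.
V = 20.1·10.8·5.7 = 1237.356 m³.
RT60 = 0.161 · V / A = 0.161 × 1237.356 / 365.359 = 0.545 s.

0.545 seconds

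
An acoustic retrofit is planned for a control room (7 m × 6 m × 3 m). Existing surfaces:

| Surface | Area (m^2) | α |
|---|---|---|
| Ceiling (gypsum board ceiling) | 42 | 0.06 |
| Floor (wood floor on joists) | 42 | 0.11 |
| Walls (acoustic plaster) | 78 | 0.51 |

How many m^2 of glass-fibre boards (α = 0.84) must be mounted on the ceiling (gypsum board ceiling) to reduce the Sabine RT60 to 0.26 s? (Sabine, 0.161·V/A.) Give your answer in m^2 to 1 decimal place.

39.9

Total absorption A₁ = 42×0.06 + 42×0.11 + 78×0.51
  = 2.520 + 4.620 + 39.780 = 46.920 m^2 sabins.
Required A₂ = 0.161·126/0.26 = 78.023 sabins.
ΔA needed = 78.023 − 46.920 = 31.103 sabins.
Net gain per m^2: Δα = 0.84 − 0.06 = 0.78.
Panel area = 31.103 / 0.78 = 39.9 m^2.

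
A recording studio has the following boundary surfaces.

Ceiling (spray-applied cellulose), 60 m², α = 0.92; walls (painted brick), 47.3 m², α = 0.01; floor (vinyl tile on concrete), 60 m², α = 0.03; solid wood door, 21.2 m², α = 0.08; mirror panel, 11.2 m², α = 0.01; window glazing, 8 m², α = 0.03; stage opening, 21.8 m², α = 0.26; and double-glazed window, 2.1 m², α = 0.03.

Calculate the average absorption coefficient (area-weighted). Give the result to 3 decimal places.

0.282

S = Σ Sᵢ = 60 + 47.3 + 60 + 21.2 + 11.2 + 8 + 21.8 + 2.1 = 231.6 m².
Weighted sum Σ Sα = 65.252.
ᾱ = A/S = 0.282.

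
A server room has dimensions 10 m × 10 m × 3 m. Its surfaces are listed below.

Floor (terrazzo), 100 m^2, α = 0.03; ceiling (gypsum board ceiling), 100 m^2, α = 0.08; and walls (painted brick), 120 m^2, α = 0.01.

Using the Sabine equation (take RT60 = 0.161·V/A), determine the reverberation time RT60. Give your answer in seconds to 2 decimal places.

3.96 sec

Summing Sᵢαᵢ: 3.000 + 8.000 + 1.200 → A = 12.200 sabins.
Room volume: 300 m³.
RT60 = 0.161 · V / A = 0.161 × 300 / 12.200 = 3.96 s.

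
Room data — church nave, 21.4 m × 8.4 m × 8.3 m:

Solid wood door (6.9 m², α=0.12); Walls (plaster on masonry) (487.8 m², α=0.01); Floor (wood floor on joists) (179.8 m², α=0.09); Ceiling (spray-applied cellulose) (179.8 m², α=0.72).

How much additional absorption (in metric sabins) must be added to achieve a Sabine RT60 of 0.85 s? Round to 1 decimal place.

A₁ = Σ Sᵢαᵢ = 6.9×0.12 + 487.8×0.01 + 179.8×0.09 + 179.8×0.72 = 151.344 sabins.
Target A₂ = 0.161·1492.008/0.85 = 282.604 sabins (V = 1492.008 m³).
Additional absorption ΔA = 282.604 − 151.344 = 131.3 sabins.

131.3 sabins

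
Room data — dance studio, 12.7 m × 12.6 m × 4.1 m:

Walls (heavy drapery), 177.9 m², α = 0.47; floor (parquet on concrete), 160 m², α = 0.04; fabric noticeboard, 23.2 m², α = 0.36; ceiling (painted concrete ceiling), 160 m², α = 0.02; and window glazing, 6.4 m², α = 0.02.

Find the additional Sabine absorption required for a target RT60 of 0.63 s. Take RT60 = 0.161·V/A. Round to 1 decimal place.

A₁ = Σ Sᵢαᵢ = 177.9·0.47 + 160·0.04 + 23.2·0.36 + 160·0.02 + 6.4·0.02 = 101.693 sabins.
V = 656.082 m³. Required absorption A₂ = 0.161 × 656.082 / 0.63 = 167.665 sabins.
Shortfall: 167.665 − 101.693 = 66.0 sabins.

66.0 sabins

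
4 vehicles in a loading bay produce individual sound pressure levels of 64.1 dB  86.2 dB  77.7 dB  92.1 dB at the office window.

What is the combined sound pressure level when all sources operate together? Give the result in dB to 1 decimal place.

Converting to relative power and adding: 10^(64.1/10) + 10^(86.2/10) + 10^(77.7/10) + 10^(92.1/10) = 2.1e+09.
Back to dB: 10·log₁₀ Σ = 93.2 dB.

93.2 dB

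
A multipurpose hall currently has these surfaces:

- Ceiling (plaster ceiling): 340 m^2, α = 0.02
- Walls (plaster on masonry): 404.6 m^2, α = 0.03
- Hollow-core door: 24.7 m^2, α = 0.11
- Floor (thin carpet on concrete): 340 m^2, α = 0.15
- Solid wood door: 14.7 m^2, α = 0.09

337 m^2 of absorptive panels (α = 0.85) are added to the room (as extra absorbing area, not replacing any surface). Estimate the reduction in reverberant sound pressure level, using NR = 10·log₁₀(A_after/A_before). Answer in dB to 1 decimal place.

Equivalent absorption area: A_before = 340·0.02 + 404.6·0.03 + 24.7·0.11 + 340·0.15 + 14.7·0.09 = 73.978 m^2.
Added absorption = 337 × 0.85 = 286.450 sabins.
A_after = 73.978 + 286.450 = 360.428 sabins.
Reduction = 10 log₁₀(A_after/A_before) = 10 log₁₀(4.8721) = 6.9 dB.

6.9 dB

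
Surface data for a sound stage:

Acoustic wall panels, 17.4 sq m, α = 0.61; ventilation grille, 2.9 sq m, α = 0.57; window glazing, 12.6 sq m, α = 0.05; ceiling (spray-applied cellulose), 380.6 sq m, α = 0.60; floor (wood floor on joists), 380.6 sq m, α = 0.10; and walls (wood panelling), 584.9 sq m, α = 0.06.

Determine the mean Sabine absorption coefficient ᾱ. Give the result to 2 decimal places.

S = Σ Sᵢ = 17.4 + 2.9 + 12.6 + 380.6 + 380.6 + 584.9 = 1379.0 sq m.
Weighted sum Σ Sα = 314.411.
ᾱ = 314.411 / 1379.0 = 0.23.

0.23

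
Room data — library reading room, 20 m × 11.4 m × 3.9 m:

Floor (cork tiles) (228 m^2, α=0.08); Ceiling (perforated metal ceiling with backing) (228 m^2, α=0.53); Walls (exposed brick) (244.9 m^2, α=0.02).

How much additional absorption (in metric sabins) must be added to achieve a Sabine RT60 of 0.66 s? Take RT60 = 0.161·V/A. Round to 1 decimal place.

A₁ = Σ Sᵢαᵢ = 228*0.08 + 228*0.53 + 244.9*0.02 = 143.978 sabins.
For T = 0.66 s, need A₂ = 0.161·V/T = 0.161·889.2/0.66 = 216.911 sabins.
ΔA = A₂ − A₁ = 216.911 − 143.978 = 72.9 sabins.

72.9 sabins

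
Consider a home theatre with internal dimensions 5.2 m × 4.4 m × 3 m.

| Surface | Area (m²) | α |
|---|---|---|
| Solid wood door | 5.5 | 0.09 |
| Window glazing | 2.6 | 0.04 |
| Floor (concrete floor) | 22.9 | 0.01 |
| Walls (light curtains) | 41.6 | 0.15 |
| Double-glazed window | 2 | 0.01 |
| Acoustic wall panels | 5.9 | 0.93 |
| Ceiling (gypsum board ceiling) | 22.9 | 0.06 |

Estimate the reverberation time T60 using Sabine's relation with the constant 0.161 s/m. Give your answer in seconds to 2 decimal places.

0.79 s

A = Σ Sᵢαᵢ = 5.5×0.09 + 2.6×0.04 + 22.9×0.01 + 41.6×0.15 + 2×0.01 + 5.9×0.93 + 22.9×0.06 = 13.949 sabins.
Volume V = 5.2 × 4.4 × 3 = 68.64 m³.
Sabine: RT60 = 0.161 × 68.64 / 13.949 = 0.79 s.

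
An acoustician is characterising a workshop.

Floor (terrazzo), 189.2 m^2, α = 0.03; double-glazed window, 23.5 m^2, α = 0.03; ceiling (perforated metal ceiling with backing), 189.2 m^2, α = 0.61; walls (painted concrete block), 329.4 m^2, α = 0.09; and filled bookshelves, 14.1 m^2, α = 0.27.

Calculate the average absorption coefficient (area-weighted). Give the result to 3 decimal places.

S = Σ Sᵢ = 189.2 + 23.5 + 189.2 + 329.4 + 14.1 = 745.4 m^2.
A = 189.2·0.03 + 23.5·0.03 + 189.2·0.61 + 329.4·0.09 + 14.1·0.27 = 155.246 sabins.
ᾱ = A/S = 0.208.

0.208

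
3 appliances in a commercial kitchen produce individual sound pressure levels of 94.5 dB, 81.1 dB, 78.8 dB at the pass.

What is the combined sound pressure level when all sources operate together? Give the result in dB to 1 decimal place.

94.8 dB

Σ 10^(Lᵢ/10) = 3.023e+09.
Combined level = 10 log₁₀(3.023e+09) = 94.8 dB.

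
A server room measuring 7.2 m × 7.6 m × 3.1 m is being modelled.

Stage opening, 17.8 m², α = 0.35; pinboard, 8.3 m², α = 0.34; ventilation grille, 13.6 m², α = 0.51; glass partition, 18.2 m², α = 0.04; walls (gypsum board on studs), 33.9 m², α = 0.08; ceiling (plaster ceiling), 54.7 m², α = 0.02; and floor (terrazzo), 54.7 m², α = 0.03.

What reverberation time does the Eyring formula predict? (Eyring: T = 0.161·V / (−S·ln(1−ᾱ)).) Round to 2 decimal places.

S = Σ Sᵢ = 201.2 m².
Σ(Sᵢαᵢ) = 17.8×0.35 + 8.3×0.34 + 13.6×0.51 + 18.2×0.04 + 33.9×0.08 + 54.7×0.02 + 54.7×0.03 = 22.163.
ᾱ = 22.163 / 201.2 = 0.1102.
−S·ln(1−ᾱ) = −201.2 × ln(1 − 0.1102) = 23.492.
V = 7.2 × 7.6 × 3.1 = 169.632 m³.
T = 0.161·V/[−S·ln(1−ᾱ)] = 0.161·169.632/23.492 = 1.16 s.

1.16 s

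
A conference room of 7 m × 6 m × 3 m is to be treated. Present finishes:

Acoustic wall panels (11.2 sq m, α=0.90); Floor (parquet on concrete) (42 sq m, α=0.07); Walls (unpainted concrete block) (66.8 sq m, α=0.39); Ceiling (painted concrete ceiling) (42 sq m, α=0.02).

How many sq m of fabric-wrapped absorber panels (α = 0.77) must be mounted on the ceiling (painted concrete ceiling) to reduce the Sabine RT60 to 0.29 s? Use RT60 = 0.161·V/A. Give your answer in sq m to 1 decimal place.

Total absorption A₁ = 11.2·0.90 + 42·0.07 + 66.8·0.39 + 42·0.02
  = 10.080 + 2.940 + 26.052 + 0.840 = 39.912 sq m sabins.
V = 126 m³. Target absorption A₂ = 0.161 × 126 / 0.29 = 69.952 sabins.
ΔA needed = 69.952 − 39.912 = 30.040 sabins.
Each sq m of panel replacing the ceiling (painted concrete ceiling) adds (0.77 − 0.02) = 0.75 sabins.
Area = ΔA/Δα = 30.040/0.75 = 40.1 sq m.

40.1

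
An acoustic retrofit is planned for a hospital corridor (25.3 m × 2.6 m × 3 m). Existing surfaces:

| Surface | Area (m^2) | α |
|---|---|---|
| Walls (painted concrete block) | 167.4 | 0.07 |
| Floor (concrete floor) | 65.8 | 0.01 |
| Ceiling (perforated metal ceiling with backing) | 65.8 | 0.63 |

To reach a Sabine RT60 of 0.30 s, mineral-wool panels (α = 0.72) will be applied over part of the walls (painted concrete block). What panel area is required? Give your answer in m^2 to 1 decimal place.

Summing Sᵢαᵢ: 11.718 + 0.658 + 41.454 → A₁ = 53.830 sabins.
V = 197.34 m³. Target absorption A₂ = 0.161 × 197.34 / 0.30 = 105.906 sabins.
Absorption to add: 105.906 − 53.830 = 52.076 sabins.
Each m^2 of panel replacing the walls (painted concrete block) adds (0.72 − 0.07) = 0.65 sabins.
Area = ΔA/Δα = 52.076/0.65 = 80.1 m^2.

80.1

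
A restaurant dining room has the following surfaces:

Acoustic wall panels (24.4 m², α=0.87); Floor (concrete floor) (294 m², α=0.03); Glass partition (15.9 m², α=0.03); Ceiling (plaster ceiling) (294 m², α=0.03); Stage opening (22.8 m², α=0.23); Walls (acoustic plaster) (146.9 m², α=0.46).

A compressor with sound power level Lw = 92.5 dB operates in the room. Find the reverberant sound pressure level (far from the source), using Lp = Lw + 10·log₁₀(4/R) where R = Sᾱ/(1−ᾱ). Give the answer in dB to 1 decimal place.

77.4 dB

A = 112.163 sabins; S = 798.0 m².
ᾱ = 112.163/798.0 = 0.1406; R = Sᾱ/(1−ᾱ) = 112.163/(1−0.1406) = 130.513 m².
Lp = Lw + 10 log₁₀(4/R) = 92.5 -15.14 = 77.4 dB.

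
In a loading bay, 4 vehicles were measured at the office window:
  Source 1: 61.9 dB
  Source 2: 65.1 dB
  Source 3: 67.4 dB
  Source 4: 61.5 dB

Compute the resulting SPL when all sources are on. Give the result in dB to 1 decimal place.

70.7 dB

Converting to relative power and adding: 10^(61.9/10) + 10^(65.1/10) + 10^(67.4/10) + 10^(61.5/10) = 1.169e+07.
Back to dB: 10·log₁₀ Σ = 70.7 dB.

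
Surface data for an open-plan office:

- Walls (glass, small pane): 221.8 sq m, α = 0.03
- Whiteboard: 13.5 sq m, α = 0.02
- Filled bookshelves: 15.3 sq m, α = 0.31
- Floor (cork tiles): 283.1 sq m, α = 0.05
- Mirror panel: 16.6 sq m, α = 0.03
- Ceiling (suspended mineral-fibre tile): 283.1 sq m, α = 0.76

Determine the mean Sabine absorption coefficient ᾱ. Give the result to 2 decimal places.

Total surface area S = 833.4 sq m.
Weighted sum Σ Sα = 241.476.
ᾱ = 241.476 / 833.4 = 0.29.

0.29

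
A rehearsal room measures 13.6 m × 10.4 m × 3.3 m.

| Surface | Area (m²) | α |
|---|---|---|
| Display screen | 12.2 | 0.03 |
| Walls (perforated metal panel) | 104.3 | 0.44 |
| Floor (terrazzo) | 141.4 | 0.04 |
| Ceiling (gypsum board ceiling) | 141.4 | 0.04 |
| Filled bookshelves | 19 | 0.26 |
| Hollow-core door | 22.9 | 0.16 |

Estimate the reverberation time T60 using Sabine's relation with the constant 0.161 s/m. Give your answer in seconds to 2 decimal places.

Equivalent absorption area: A = 12.2*0.03 + 104.3*0.44 + 141.4*0.04 + 141.4*0.04 + 19*0.26 + 22.9*0.16 = 66.174 m².
Room volume: 466.752 m³.
RT60 = 0.161 · V / A = 0.161 × 466.752 / 66.174 = 1.14 s.

1.14 sec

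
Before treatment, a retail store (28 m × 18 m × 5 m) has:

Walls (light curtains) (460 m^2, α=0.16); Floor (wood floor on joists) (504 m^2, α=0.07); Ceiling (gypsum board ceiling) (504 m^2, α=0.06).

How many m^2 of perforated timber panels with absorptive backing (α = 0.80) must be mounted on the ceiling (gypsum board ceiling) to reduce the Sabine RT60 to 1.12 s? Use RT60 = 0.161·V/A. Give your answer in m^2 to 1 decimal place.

Summing Sᵢαᵢ: 73.600 + 35.280 + 30.240 → A₁ = 139.120 sabins.
V = 2520 m³. Target absorption A₂ = 0.161 × 2520 / 1.12 = 362.250 sabins.
ΔA needed = 362.250 − 139.120 = 223.130 sabins.
Net gain per m^2: Δα = 0.80 − 0.06 = 0.74.
Area = ΔA/Δα = 223.130/0.74 = 301.5 m^2.

301.5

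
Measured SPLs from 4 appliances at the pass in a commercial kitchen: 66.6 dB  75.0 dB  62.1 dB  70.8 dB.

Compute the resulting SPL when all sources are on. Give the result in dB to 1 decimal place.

Σ 10^(Lᵢ/10) = 4.984e+07.
L_total = 10·log₁₀(4.984e+07) = 77.0 dB.

77.0 dB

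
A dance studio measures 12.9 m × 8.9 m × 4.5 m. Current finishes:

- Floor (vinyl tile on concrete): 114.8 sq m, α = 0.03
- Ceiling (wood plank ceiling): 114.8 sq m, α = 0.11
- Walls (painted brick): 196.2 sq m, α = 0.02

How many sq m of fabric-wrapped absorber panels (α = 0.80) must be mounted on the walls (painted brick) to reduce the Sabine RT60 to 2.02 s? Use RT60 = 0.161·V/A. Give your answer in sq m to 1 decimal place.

27.2

Summing Sᵢαᵢ: 3.444 + 12.628 + 3.924 → A₁ = 19.996 sabins.
V = 516.645 m³. Target absorption A₂ = 0.161 × 516.645 / 2.02 = 41.178 sabins.
ΔA needed = 41.178 − 19.996 = 21.182 sabins.
Each sq m of panel replacing the walls (painted brick) adds (0.80 − 0.02) = 0.78 sabins.
Area = ΔA/Δα = 21.182/0.78 = 27.2 sq m.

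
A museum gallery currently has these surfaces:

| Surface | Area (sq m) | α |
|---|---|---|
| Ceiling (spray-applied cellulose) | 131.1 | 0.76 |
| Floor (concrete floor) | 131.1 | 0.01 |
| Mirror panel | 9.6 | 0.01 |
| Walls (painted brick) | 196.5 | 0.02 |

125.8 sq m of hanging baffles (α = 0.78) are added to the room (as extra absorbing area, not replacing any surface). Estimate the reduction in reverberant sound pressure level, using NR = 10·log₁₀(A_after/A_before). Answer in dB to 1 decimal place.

2.9 dB

Summing Sᵢαᵢ: 99.636 + 1.311 + 0.096 + 3.930 → A_before = 104.973 sabins.
Added absorption = 125.8 × 0.78 = 98.124 sabins.
A_after = 104.973 + 98.124 = 203.097 sabins.
Reduction = 10 log₁₀(A_after/A_before) = 10 log₁₀(1.9348) = 2.9 dB.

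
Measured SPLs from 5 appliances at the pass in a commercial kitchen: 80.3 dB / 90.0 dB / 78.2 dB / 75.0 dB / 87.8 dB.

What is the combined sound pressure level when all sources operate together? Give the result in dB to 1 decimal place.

92.6 dB

Converting to relative power and adding: 10^(80.3/10) + 10^(90.0/10) + 10^(78.2/10) + 10^(75.0/10) + 10^(87.8/10) = 1.807e+09.
Back to dB: 10·log₁₀ Σ = 92.6 dB.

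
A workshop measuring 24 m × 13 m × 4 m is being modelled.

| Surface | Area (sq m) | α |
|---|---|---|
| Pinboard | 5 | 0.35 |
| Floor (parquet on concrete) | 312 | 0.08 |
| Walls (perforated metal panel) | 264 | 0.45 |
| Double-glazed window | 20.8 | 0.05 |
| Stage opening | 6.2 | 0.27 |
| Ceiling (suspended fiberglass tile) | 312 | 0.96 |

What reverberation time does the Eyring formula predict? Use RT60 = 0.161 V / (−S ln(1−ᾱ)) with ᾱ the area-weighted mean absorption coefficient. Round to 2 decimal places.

Total surface area S = 5 + 312 + 264 + 20.8 + 6.2 + 312 = 920.0 sq m.
Σ(Sᵢαᵢ) = 5×0.35 + 312×0.08 + 264×0.45 + 20.8×0.05 + 6.2×0.27 + 312×0.96 = 447.744.
ᾱ = 447.744 / 920.0 = 0.4867.
Eyring denominator: −S ln(1−ᾱ) = 613.543.
V = 24 × 13 × 4 = 1248 m³.
T = 0.161·V/[−S·ln(1−ᾱ)] = 0.161·1248/613.543 = 0.33 s.

0.33 sec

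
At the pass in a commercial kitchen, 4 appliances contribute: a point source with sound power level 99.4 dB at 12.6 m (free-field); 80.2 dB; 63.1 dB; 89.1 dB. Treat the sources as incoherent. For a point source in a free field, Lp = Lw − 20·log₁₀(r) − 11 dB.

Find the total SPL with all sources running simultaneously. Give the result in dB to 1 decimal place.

Source at 12.6 m: Lp = 99.4 − 20·log₁₀(12.6) − 11 = 66.4 dB.
Sum in the linear (power) domain: Σ 10^(Lᵢ/10) = 10^(66.4/10) + 10^(80.2/10) + 10^(63.1/10) + 10^(89.1/10) = 9.24e+08.
Back to dB: 10·log₁₀ Σ = 89.7 dB.

89.7 dB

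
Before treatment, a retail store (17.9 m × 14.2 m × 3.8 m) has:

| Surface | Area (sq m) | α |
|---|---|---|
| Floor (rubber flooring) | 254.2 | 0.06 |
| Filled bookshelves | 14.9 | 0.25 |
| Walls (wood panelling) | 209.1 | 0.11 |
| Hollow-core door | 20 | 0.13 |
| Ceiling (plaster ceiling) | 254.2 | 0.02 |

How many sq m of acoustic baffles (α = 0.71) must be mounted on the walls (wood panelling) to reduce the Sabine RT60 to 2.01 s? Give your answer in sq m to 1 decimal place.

Summing Sᵢαᵢ: 15.252 + 3.725 + 23.001 + 2.600 + 5.084 → A₁ = 49.662 sabins.
Required A₂ = 0.161·965.884/2.01 = 77.367 sabins.
Absorption to add: 77.367 − 49.662 = 27.705 sabins.
Each sq m of panel replacing the walls (wood panelling) adds (0.71 − 0.11) = 0.60 sabins.
Panel area = 27.705 / 0.60 = 46.2 sq m.

46.2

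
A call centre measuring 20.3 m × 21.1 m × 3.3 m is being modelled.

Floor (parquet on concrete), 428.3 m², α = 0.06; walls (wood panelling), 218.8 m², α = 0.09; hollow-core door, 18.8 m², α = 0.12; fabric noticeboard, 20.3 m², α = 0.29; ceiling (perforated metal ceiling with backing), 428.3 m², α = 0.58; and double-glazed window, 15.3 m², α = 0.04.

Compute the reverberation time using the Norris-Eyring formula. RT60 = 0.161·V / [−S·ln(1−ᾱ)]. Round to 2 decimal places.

Total surface area S = 428.3 + 218.8 + 18.8 + 20.3 + 428.3 + 15.3 = 1129.8 m².
Σ(Sᵢαᵢ) = 428.3·0.06 + 218.8·0.09 + 18.8·0.12 + 20.3·0.29 + 428.3·0.58 + 15.3·0.04 = 302.559.
Mean coefficient ᾱ = A/S = 0.2678.
Eyring denominator: −S ln(1−ᾱ) = 352.160.
V = 20.3 × 21.1 × 3.3 = 1413.489 m³.
RT60 = 0.161 × 1413.489 / 352.160 = 0.65 s.

0.65 s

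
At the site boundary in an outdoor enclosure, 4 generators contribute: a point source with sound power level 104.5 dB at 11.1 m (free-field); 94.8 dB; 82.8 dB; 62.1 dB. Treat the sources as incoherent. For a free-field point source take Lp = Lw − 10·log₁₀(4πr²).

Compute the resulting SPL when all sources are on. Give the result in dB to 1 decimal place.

Source at 11.1 m: Lp = 104.5 − 10·log₁₀(4π·11.1²) = 104.5 − 10·log₁₀(1548.303) = 72.6 dB.
Σ 10^(Lᵢ/10) = 3.23e+09.
Back to dB: 10·log₁₀ Σ = 95.1 dB.

95.1 dB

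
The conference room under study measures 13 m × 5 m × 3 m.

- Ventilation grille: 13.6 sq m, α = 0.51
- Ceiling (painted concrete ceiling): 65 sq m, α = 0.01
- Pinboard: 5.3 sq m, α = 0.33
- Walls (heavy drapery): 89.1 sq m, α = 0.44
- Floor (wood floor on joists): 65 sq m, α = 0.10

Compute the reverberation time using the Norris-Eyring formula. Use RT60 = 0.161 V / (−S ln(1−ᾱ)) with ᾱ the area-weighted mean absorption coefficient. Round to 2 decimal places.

Total surface area S = 13.6 + 65 + 5.3 + 89.1 + 65 = 238.0 sq m.
Absorption A = 13.6×0.51 + 65×0.01 + 5.3×0.33 + 89.1×0.44 + 65×0.10 = 55.039 sabins.
Mean coefficient ᾱ = A/S = 0.2313.
−S·ln(1−ᾱ) = −238.0 × ln(1 − 0.2313) = 62.607.
V = 13 × 5 × 3 = 195 m³.
T = 0.161·V/[−S·ln(1−ᾱ)] = 0.161·195/62.607 = 0.50 s.

0.50 seconds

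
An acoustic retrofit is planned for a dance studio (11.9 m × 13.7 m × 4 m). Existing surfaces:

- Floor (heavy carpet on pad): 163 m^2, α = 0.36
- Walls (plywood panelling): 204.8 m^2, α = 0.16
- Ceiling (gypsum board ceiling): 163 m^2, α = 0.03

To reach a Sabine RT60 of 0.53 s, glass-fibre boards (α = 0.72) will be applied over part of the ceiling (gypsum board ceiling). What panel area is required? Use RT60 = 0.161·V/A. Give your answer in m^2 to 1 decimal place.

147.5

Equivalent absorption area: A₁ = 163*0.36 + 204.8*0.16 + 163*0.03 = 96.338 m^2.
V = 652.12 m³. Target absorption A₂ = 0.161 × 652.12 / 0.53 = 198.097 sabins.
Absorption to add: 198.097 − 96.338 = 101.759 sabins.
Net gain per m^2: Δα = 0.72 − 0.03 = 0.69.
Area = ΔA/Δα = 101.759/0.69 = 147.5 m^2.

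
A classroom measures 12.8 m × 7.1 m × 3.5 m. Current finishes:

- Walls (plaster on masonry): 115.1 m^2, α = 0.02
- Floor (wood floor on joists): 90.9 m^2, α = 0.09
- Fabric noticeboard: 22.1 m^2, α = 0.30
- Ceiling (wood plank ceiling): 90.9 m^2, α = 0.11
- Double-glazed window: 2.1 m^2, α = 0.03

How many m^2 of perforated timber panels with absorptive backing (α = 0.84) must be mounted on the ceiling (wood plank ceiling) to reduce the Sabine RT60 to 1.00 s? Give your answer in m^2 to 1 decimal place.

32.9

A₁ = Σ Sᵢαᵢ = 115.1*0.02 + 90.9*0.09 + 22.1*0.30 + 90.9*0.11 + 2.1*0.03 = 27.175 sabins.
Required A₂ = 0.161·318.08/1.00 = 51.211 sabins.
ΔA needed = 51.211 − 27.175 = 24.036 sabins.
Each m^2 of panel replacing the ceiling (wood plank ceiling) adds (0.84 − 0.11) = 0.73 sabins.
Panel area = 24.036 / 0.73 = 32.9 m^2.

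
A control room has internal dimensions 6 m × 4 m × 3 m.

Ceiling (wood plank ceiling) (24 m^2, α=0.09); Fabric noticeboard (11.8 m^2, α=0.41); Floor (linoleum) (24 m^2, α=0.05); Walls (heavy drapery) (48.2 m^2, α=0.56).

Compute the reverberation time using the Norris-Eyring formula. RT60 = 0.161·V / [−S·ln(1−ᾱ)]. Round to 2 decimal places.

Total surface area S = 24 + 11.8 + 24 + 48.2 = 108.0 m^2.
Σ(Sᵢαᵢ) = 24×0.09 + 11.8×0.41 + 24×0.05 + 48.2×0.56 = 35.190.
Mean coefficient ᾱ = A/S = 0.3258.
−S·ln(1−ᾱ) = −108.0 × ln(1 − 0.3258) = 42.577.
V = 6 × 4 × 3 = 72 m³.
T = 0.161·V/[−S·ln(1−ᾱ)] = 0.161·72/42.577 = 0.27 s.

0.27 s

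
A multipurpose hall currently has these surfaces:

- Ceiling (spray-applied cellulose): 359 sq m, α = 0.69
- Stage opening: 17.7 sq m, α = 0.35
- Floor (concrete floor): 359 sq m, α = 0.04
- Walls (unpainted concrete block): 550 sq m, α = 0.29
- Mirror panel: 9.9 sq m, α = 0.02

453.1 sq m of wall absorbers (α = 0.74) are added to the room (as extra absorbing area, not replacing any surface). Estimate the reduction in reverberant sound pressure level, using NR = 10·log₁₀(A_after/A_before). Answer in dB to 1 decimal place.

Total absorption A_before = 359*0.69 + 17.7*0.35 + 359*0.04 + 550*0.29 + 9.9*0.02
  = 247.710 + 6.195 + 14.360 + 159.500 + 0.198 = 427.963 sq m sabins.
Treatment contributes 453.1·0.74 = 335.294 sabins.
New total A_after = 763.257 sabins.
Reduction = 10 log₁₀(A_after/A_before) = 10 log₁₀(1.7835) = 2.5 dB.

2.5 dB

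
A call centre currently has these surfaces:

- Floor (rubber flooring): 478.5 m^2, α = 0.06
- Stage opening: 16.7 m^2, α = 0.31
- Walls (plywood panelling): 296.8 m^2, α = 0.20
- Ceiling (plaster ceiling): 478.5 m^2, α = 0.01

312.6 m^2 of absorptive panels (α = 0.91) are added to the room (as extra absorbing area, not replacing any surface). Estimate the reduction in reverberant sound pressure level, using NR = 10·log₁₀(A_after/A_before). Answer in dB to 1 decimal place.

5.9 dB

A_before = Σ Sᵢαᵢ = 478.5*0.06 + 16.7*0.31 + 296.8*0.20 + 478.5*0.01 = 98.032 sabins.
Treatment contributes 312.6·0.91 = 284.466 sabins.
New total A_after = 382.498 sabins.
NR = 10·log₁₀(382.498/98.032) = 5.9 dB.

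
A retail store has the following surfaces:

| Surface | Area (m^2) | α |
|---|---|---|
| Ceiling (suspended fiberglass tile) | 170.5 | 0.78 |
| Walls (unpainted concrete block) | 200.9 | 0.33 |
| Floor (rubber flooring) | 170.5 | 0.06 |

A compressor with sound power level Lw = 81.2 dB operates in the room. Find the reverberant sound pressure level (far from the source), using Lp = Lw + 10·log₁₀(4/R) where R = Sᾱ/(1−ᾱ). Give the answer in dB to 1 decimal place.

A = 209.517 sabins; S = 541.9 m^2.
ᾱ = 0.3866, so room constant R = A/(1−ᾱ) = 341.567 m^2.
Lp = Lw + 10 log₁₀(4/R) = 81.2 -19.31 = 61.9 dB.

61.9 dB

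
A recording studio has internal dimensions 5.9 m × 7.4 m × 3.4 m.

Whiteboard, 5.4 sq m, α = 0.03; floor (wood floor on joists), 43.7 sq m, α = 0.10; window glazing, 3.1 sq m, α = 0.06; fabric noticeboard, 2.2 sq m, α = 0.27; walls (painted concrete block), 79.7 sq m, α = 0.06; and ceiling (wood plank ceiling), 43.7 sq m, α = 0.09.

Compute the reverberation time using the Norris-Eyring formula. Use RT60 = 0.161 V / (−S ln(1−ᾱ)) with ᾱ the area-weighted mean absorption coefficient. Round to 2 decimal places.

1.64 sec

Total surface area S = 5.4 + 43.7 + 3.1 + 2.2 + 79.7 + 43.7 = 177.8 sq m.
Σ(Sᵢαᵢ) = 5.4·0.03 + 43.7·0.10 + 3.1·0.06 + 2.2·0.27 + 79.7·0.06 + 43.7·0.09 = 14.027.
Mean coefficient ᾱ = A/S = 0.0789.
Eyring denominator: −S ln(1−ᾱ) = 14.613.
V = 5.9 × 7.4 × 3.4 = 148.444 m³.
RT60 = 0.161 × 148.444 / 14.613 = 1.64 s.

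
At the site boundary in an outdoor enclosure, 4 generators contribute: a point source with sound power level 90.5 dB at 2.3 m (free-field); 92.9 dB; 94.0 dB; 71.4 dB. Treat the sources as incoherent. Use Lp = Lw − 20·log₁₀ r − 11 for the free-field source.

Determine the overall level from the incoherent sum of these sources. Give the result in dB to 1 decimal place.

Source at 2.3 m: Lp = 90.5 − 20·log₁₀(2.3) − 11 = 72.3 dB.
Σ 10^(Lᵢ/10) = 4.493e+09.
Back to dB: 10·log₁₀ Σ = 96.5 dB.

96.5 dB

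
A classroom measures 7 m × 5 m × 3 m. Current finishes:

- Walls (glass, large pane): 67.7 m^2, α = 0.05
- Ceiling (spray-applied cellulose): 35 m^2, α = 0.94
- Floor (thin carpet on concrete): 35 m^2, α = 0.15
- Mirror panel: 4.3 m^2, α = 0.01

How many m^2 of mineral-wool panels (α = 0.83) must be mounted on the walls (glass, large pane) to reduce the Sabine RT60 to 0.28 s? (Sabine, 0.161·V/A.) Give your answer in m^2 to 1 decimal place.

24.1

A₁ = Σ Sᵢαᵢ = 67.7×0.05 + 35×0.94 + 35×0.15 + 4.3×0.01 = 41.578 sabins.
Required A₂ = 0.161·105/0.28 = 60.375 sabins.
Absorption to add: 60.375 − 41.578 = 18.797 sabins.
Net gain per m^2: Δα = 0.83 − 0.05 = 0.78.
Area = ΔA/Δα = 18.797/0.78 = 24.1 m^2.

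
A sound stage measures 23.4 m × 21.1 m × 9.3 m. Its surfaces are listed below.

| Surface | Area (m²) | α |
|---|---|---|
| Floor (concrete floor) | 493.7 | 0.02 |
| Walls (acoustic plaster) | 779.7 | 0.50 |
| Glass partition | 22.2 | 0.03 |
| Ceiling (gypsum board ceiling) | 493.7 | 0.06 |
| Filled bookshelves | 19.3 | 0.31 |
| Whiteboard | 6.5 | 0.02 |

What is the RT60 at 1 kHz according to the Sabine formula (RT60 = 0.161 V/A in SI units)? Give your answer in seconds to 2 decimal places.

Summing Sᵢαᵢ: 9.874 + 389.850 + 0.666 + 29.622 + 5.983 + 0.130 → A = 436.125 sabins.
Room volume: 4591.782 m³.
T = 0.161 V/A = 0.161·4591.782/436.125 = 1.70 s.

1.70 sec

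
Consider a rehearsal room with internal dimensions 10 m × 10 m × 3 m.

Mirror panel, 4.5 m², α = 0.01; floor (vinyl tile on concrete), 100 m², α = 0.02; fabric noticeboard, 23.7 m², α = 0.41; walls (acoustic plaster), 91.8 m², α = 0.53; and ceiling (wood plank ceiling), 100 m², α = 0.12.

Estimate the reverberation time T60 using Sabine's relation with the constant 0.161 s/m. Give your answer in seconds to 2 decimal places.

0.67 sec

Summing Sᵢαᵢ: 0.045 + 2.000 + 9.717 + 48.654 + 12.000 → A = 72.416 sabins.
V = 10·10·3 = 300 m³.
RT60 = 0.161 · V / A = 0.161 × 300 / 72.416 = 0.67 s.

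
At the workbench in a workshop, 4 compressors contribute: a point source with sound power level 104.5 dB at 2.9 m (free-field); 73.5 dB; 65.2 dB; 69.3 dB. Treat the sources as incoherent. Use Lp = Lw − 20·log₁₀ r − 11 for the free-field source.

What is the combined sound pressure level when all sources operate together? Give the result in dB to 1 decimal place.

84.8 dB

Source at 2.9 m: Lp = 104.5 − 20·log₁₀(2.9) − 11 = 84.3 dB.
Converting to relative power and adding: 10^(84.3/10) + 10^(73.5/10) + 10^(65.2/10) + 10^(69.3/10) = 3.034e+08.
Back to dB: 10·log₁₀ Σ = 84.8 dB.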